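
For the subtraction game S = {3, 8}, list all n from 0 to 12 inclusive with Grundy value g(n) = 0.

0, 1, 2, 6, 7, 11, 12

Compute g(0), g(1), … for moves {3, 8}:
g(0) = mex{} = 0
g(1) = mex{} = 0
g(2) = mex{} = 0
g(3) = mex{0} = 1
g(4) = mex{0} = 1
g(5) = mex{0} = 1
g(6) = mex{1} = 0
g(7) = mex{1} = 0
g(8) = mex{0,1} = 2
g(9) = mex{0} = 1
g(10) = mex{0} = 1
g(11) = mex{1,2} = 0
g(12) = mex{1} = 0
The P-positions (g = 0) in 0..12 are 0, 1, 2, 6, 7, 11, 12.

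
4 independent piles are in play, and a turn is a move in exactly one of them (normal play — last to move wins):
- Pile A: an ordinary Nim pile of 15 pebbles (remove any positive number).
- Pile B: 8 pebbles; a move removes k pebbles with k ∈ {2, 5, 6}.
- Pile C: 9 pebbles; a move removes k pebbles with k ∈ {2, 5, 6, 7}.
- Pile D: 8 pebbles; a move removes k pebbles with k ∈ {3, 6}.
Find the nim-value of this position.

15

Pile A is a plain Nim pile of size 15, so its Grundy value is 15.
Grundy values for pile B (subtraction set {2, 5, 6}):
g(0) = mex{} = 0
g(1) = mex{} = 0
g(2) = mex{0} = 1
g(3) = mex{0} = 1
g(4) = mex{1} = 0
g(5) = mex{0,1} = 2
g(6) = mex{0} = 1
g(7) = mex{0,1,2} = 3
g(8) = mex{1} = 0
So g(8) = 0.
Build the Grundy sequence for pile C with g(k) = mex{g(k−s) : s ∈ {2, 5, 6, 7}, s ≤ k}:
k:     0  1  2  3  4  5  6  7  8  9
g(k):  0  0  1  1  0  2  1  3  2  2
So g(9) = 2.
Build the Grundy sequence for pile D with g(k) = mex{g(k−s) : s ∈ {3, 6}, s ≤ k}:
k:     0  1  2  3  4  5  6  7  8
g(k):  0  0  0  1  1  1  2  2  2
So g(8) = 2.
By the Sprague-Grundy theorem, the Grundy value of a sum of independent games is the XOR of the component values.
Combined value = 15 XOR 0 XOR 2 XOR 2 = 15.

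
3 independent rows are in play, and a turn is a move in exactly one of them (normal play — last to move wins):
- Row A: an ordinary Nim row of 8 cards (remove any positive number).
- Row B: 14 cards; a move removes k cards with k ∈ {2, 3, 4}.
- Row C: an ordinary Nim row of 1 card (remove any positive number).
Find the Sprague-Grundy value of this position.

8

Row A is a plain Nim row of size 8, so its Grundy value is 8.
Build the Grundy sequence for row B with g(k) = mex{g(k−s) : s ∈ {2, 3, 4}, s ≤ k}:
g(0) = mex{} = 0
g(1) = mex{} = 0
g(2) = mex{0} = 1
g(3) = mex{0} = 1
g(4) = mex{0,1} = 2
g(5) = mex{0,1} = 2
g(6) = mex{1,2} = 0
g(7) = mex{1,2} = 0
g(8) = mex{0,2} = 1
g(9) = mex{0,2} = 1
g(10) = mex{0,1} = 2
g(11) = mex{0,1} = 2
g(12) = mex{1,2} = 0
g(13) = mex{1,2} = 0
g(14) = mex{0,2} = 1
So g(14) = 1.
Row C is a plain Nim row of size 1, so its Grundy value is 1.
The value of a disjunctive sum is the nim-sum of the parts.
Combined value = 8 ⊕ 1 ⊕ 1 = 8.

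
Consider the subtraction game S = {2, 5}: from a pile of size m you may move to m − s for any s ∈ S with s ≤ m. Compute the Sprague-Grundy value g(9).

Grundy values for subtraction set {2, 5}:
k:     0  1  2  3  4  5  6  7  8  9
g(k):  0  0  1  1  0  2  1  0  0  1
So g(9) = 1.

1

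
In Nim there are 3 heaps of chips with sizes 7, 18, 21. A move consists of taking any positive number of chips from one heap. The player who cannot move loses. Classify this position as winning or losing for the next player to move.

Losing position

Nim-sum: 7 ⊕ 18 ⊕ 21 = 0.
The nim-sum is 0, so this is a P-position: the player to move is in a losing position under optimal play.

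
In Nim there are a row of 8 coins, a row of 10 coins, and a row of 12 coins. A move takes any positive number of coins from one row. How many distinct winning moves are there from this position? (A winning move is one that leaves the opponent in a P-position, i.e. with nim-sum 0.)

Compute the nim-sum pairwise:
8 ^ 10 = 2
2 ^ 12 = 14
The overall nim-sum is X = 14. A row of size p has a winning move iff p XOR X < p (reduce it to p XOR X).
  8: 8 XOR 14 = 6 < 8 — winning move (to 6).
  10: 10 XOR 14 = 4 < 10 — winning move (to 4).
  12: 12 XOR 14 = 2 < 12 — winning move (to 2).
That gives 3 winning moves.

3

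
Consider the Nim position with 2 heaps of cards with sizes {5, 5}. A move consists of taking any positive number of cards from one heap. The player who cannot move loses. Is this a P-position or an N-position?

Nim-sum: 5 XOR 5 = 0.
The nim-sum is 0, so this is a P-position: the player to move is in a losing position under optimal play.

P-position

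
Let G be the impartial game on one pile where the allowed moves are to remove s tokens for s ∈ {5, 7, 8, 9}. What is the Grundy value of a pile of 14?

Grundy values for subtraction set {5, 7, 8, 9}:
k:     0  1  2  3  4  5  6  7  8  9 10 11 12 13 14
g(k):  0  0  0  0  0  1  1  1  1  1  2  2  2  2  0
So g(14) = 0.

0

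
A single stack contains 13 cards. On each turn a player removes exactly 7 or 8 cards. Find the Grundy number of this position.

Compute g(0), g(1), … for moves {7, 8}:
k:     0  1  2  3  4  5  6  7  8  9 10 11 12 13
g(k):  0  0  0  0  0  0  0  1  1  1  1  1  1  1
So g(13) = 1.

1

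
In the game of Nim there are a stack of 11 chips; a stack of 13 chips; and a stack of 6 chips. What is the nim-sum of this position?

Compute the nim-sum pairwise:
11 ⊕ 13 = 6
6 ⊕ 6 = 0

0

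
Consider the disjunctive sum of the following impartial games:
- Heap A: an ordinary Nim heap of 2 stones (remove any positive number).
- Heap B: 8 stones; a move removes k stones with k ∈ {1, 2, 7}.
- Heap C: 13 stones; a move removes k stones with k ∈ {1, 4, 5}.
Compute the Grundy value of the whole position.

3

Heap A is a plain Nim heap of size 2, so its Grundy value is 2.
Build the Grundy sequence for heap B with g(k) = mex{g(k−s) : s ∈ {1, 2, 7}, s ≤ k}:
k:     0  1  2  3  4  5  6  7  8
g(k):  0  1  2  0  1  2  0  1  2
So g(8) = 2.
Build the Grundy sequence for heap C with g(k) = mex{g(k−s) : s ∈ {1, 4, 5}, s ≤ k}:
k:     0  1  2  3  4  5  6  7  8  9 10 11 12 13
g(k):  0  1  0  1  2  3  2  3  0  1  0  1  2  3
So g(13) = 3.
By the Sprague-Grundy theorem, the Grundy value of a sum of independent games is the XOR of the component values.
Combined value = 2 ⊕ 2 ⊕ 3 = 3.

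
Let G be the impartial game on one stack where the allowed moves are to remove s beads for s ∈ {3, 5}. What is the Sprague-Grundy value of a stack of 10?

0

Compute g(0), g(1), … for moves {3, 5}:
k:     0  1  2  3  4  5  6  7  8  9 10
g(k):  0  0  0  1  1  1  2  2  0  0  0
So g(10) = 0.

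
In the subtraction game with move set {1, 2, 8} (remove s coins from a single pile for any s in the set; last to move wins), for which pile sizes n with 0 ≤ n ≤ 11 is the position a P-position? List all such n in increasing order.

0, 3, 6, 9

Grundy values for subtraction set {1, 2, 8}:
g(0) = mex{} = 0
g(1) = mex{0} = 1
g(2) = mex{0,1} = 2
g(3) = mex{1,2} = 0
g(4) = mex{0,2} = 1
g(5) = mex{0,1} = 2
g(6) = mex{1,2} = 0
g(7) = mex{0,2} = 1
g(8) = mex{0,1} = 2
g(9) = mex{1,2} = 0
g(10) = mex{0,2} = 1
g(11) = mex{0,1} = 2
The P-positions (g = 0) in 0..11 are 0, 3, 6, 9.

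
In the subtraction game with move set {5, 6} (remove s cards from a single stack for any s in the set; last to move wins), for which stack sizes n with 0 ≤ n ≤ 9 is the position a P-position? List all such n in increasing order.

Grundy values for subtraction set {5, 6}:
k:     0  1  2  3  4  5  6  7  8  9
g(k):  0  0  0  0  0  1  1  1  1  1
The P-positions (g = 0) in 0..9 are 0, 1, 2, 3, 4.

0, 1, 2, 3, 4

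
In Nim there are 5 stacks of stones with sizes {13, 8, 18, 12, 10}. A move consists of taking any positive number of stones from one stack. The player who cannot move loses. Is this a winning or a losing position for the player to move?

Compute the nim-sum pairwise:
13 XOR 8 = 5
5 XOR 18 = 23
23 XOR 12 = 27
27 XOR 10 = 17
The nim-sum is 17 ≠ 0, so this is an N-position: the player to move can win.

Winning position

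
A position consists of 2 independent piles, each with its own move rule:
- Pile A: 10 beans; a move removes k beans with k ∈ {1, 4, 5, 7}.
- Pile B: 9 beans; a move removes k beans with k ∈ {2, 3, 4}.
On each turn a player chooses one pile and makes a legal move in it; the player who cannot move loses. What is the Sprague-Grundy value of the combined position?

For pile A, compute g(0), g(1), … with moves {1, 4, 5, 7}:
g(0) = mex{} = 0
g(1) = mex{0} = 1
g(2) = mex{1} = 0
g(3) = mex{0} = 1
g(4) = mex{0,1} = 2
g(5) = mex{0,1,2} = 3
g(6) = mex{0,1,3} = 2
g(7) = mex{0,1,2} = 3
g(8) = mex{1,2,3} = 0
g(9) = mex{0,2,3} = 1
g(10) = mex{1,2,3} = 0
So g(10) = 0.
For pile B, compute g(0), g(1), … with moves {2, 3, 4}:
k:     0  1  2  3  4  5  6  7  8  9
g(k):  0  0  1  1  2  2  0  0  1  1
So g(9) = 1.
By the Sprague-Grundy theorem, the Grundy value of a sum of independent games is the XOR of the component values.
Combined value = 0 ⊕ 1 = 1.

1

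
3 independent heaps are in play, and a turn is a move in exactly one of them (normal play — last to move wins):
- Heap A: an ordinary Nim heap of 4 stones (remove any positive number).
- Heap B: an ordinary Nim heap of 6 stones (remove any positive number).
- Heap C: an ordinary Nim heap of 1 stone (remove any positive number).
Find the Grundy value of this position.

3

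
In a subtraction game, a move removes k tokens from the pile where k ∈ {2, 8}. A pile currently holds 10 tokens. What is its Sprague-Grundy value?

Compute g(0), g(1), … for moves {2, 8}:
k:     0  1  2  3  4  5  6  7  8  9 10
g(k):  0  0  1  1  0  0  1  1  2  2  0
So g(10) = 0.

0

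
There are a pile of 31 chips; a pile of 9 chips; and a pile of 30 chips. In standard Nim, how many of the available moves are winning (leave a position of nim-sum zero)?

Nim-sum: 31 ⊕ 9 ⊕ 30 = 8.
The overall nim-sum is X = 8. A pile of size p has a winning move iff p XOR X < p (reduce it to p XOR X).
  31: 31 XOR 8 = 23 < 31 — winning move (to 23).
  9: 9 XOR 8 = 1 < 9 — winning move (to 1).
  30: 30 XOR 8 = 22 < 30 — winning move (to 22).
That gives 3 winning moves.

3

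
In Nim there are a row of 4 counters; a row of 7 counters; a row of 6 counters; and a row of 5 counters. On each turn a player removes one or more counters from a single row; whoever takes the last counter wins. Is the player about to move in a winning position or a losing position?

Bitwise XOR of the heap sizes:
  100  (4)
  111  (7)
  110  (6)
  101  (5)
  ---
  000  (0)
The nim-sum is 0, so this is a P-position: the player to move is in a losing position under optimal play.

Losing position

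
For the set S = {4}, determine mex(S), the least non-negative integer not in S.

0

0 is not in the set, so the mex is 0.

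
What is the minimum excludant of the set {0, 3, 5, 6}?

0 is in the set but 1 is not, so the mex is 1.

1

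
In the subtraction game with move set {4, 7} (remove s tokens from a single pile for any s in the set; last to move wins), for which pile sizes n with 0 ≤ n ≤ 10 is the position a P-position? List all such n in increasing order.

0, 1, 2, 3

Compute g(0), g(1), … for moves {4, 7}:
k:     0  1  2  3  4  5  6  7  8  9 10
g(k):  0  0  0  0  1  1  1  1  2  2  2
The P-positions (g = 0) in 0..10 are 0, 1, 2, 3.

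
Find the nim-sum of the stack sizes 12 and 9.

5

Compute the nim-sum pairwise:
12 ⊕ 9 = 5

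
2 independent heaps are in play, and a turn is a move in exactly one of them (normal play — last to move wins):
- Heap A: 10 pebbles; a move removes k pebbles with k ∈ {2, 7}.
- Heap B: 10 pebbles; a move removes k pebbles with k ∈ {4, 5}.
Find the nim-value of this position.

0

For heap A, compute g(0), g(1), … with moves {2, 7}:
g(0) = mex{} = 0
g(1) = mex{} = 0
g(2) = mex{0} = 1
g(3) = mex{0} = 1
g(4) = mex{1} = 0
g(5) = mex{1} = 0
g(6) = mex{0} = 1
g(7) = mex{0} = 1
g(8) = mex{0,1} = 2
g(9) = mex{1} = 0
g(10) = mex{1,2} = 0
So g(10) = 0.
Grundy values for heap B (subtraction set {4, 5}):
g(0) = mex{} = 0
g(1) = mex{} = 0
g(2) = mex{} = 0
g(3) = mex{} = 0
g(4) = mex{0} = 1
g(5) = mex{0} = 1
g(6) = mex{0} = 1
g(7) = mex{0} = 1
g(8) = mex{0,1} = 2
g(9) = mex{1} = 0
g(10) = mex{1} = 0
So g(10) = 0.
The value of a disjunctive sum is the nim-sum of the parts.
Combined value = 0 XOR 0 = 0.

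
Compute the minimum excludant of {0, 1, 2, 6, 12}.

3

The values 0, 1, 2 are all present; 3 is the first non-negative integer missing from the set.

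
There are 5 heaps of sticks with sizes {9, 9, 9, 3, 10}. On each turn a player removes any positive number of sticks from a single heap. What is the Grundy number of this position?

0

Nim-sum: 9 ⊕ 9 ⊕ 9 ⊕ 3 ⊕ 10 = 0.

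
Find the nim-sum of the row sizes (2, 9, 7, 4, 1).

Bitwise XOR of the heap sizes:
  0010  (2)
  1001  (9)
  0111  (7)
  0100  (4)
  0001  (1)
  ----
  1001  (9)

9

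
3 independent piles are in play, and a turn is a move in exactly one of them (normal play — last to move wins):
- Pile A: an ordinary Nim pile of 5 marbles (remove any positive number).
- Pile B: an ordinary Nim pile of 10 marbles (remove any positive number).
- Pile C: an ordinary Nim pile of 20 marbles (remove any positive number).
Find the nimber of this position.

27

Pile A is a plain Nim pile of size 5, so its Grundy value is 5.
Pile B is a plain Nim pile of size 10, so its Grundy value is 10.
Pile C is a plain Nim pile of size 20, so its Grundy value is 20.
By the Sprague-Grundy theorem, the Grundy value of a sum of independent games is the XOR of the component values.
Combined value = 5 XOR 10 XOR 20 = 27.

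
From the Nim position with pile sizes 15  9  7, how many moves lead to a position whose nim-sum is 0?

3

Compute the nim-sum pairwise:
15 ⊕ 9 = 6
6 ⊕ 7 = 1
The overall nim-sum is X = 1. A pile of size p has a winning move iff p XOR X < p (reduce it to p XOR X).
  15: 15 XOR 1 = 14 < 15 — winning move (to 14).
  9: 9 XOR 1 = 8 < 9 — winning move (to 8).
  7: 7 XOR 1 = 6 < 7 — winning move (to 6).
That gives 3 winning moves.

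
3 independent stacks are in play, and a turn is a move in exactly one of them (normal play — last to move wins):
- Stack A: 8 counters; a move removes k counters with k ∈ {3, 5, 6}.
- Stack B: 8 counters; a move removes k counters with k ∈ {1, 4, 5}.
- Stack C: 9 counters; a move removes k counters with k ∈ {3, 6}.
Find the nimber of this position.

2

For stack A, compute g(0), g(1), … with moves {3, 5, 6}:
g(0) = mex{} = 0
g(1) = mex{} = 0
g(2) = mex{} = 0
g(3) = mex{0} = 1
g(4) = mex{0} = 1
g(5) = mex{0} = 1
g(6) = mex{0,1} = 2
g(7) = mex{0,1} = 2
g(8) = mex{0,1} = 2
So g(8) = 2.
For stack B, compute g(0), g(1), … with moves {1, 4, 5}:
g(0) = mex{} = 0
g(1) = mex{0} = 1
g(2) = mex{1} = 0
g(3) = mex{0} = 1
g(4) = mex{0,1} = 2
g(5) = mex{0,1,2} = 3
g(6) = mex{0,1,3} = 2
g(7) = mex{0,1,2} = 3
g(8) = mex{1,2,3} = 0
So g(8) = 0.
For stack C, compute g(0), g(1), … with moves {3, 6}:
k:     0  1  2  3  4  5  6  7  8  9
g(k):  0  0  0  1  1  1  2  2  2  0
So g(9) = 0.
The value of a disjunctive sum is the nim-sum of the parts.
Combined value = 2 ⊕ 0 ⊕ 0 = 2.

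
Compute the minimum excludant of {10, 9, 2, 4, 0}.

1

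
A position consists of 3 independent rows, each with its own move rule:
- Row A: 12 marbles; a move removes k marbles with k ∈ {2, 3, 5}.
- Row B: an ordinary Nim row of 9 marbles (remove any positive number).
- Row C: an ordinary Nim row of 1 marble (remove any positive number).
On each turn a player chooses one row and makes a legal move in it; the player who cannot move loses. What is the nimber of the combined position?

10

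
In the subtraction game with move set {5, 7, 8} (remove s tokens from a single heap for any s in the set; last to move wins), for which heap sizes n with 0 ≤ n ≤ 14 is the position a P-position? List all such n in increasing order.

Build the Grundy sequence with g(k) = mex{g(k−s) : s ∈ {5, 7, 8}, s ≤ k}:
g(0) = mex{} = 0
g(1) = mex{} = 0
g(2) = mex{} = 0
g(3) = mex{} = 0
g(4) = mex{} = 0
g(5) = mex{0} = 1
g(6) = mex{0} = 1
g(7) = mex{0} = 1
g(8) = mex{0} = 1
g(9) = mex{0} = 1
g(10) = mex{0,1} = 2
g(11) = mex{0,1} = 2
g(12) = mex{0,1} = 2
g(13) = mex{1} = 0
g(14) = mex{1} = 0
The P-positions (g = 0) in 0..14 are 0, 1, 2, 3, 4, 13, 14.

0, 1, 2, 3, 4, 13, 14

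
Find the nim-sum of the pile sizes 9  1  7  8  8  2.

In binary:
  1001  (9)
  0001  (1)
  0111  (7)
  1000  (8)
  1000  (8)
  0010  (2)
  ----
  1101  (13)

13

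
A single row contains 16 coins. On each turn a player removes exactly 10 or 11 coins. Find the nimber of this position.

1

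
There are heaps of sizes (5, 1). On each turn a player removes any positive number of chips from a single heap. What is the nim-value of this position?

Compute the nim-sum pairwise:
5 XOR 1 = 4

4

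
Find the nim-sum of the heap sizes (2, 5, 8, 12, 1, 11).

Compute the nim-sum pairwise:
2 ⊕ 5 = 7
7 ⊕ 8 = 15
15 ⊕ 12 = 3
3 ⊕ 1 = 2
2 ⊕ 11 = 9

9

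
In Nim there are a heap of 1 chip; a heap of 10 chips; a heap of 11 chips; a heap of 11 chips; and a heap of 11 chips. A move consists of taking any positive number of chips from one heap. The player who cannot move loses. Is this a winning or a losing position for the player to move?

Losing position

Nim-sum: 1 ^ 10 ^ 11 ^ 11 ^ 11 = 0.
The nim-sum is 0, so this is a P-position: the player to move is in a losing position under optimal play.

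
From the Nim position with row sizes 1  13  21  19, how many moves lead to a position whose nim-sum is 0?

Compute the nim-sum pairwise:
1 XOR 13 = 12
12 XOR 21 = 25
25 XOR 19 = 10
The overall nim-sum is X = 10. A row of size p has a winning move iff p XOR X < p (reduce it to p XOR X).
  1: 1 XOR 10 = 11 ≥ 1 — no move.
  13: 13 XOR 10 = 7 < 13 — winning move (to 7).
  21: 21 XOR 10 = 31 ≥ 21 — no move.
  19: 19 XOR 10 = 25 ≥ 19 — no move.
That gives 1 winning move.

1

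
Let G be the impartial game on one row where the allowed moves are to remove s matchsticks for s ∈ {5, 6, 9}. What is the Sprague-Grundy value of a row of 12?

2

Grundy values for subtraction set {5, 6, 9}:
k:     0  1  2  3  4  5  6  7  8  9 10 11 12
g(k):  0  0  0  0  0  1  1  1  1  1  2  2  2
So g(12) = 2.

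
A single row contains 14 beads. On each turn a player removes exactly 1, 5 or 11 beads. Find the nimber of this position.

0

Compute g(0), g(1), … for moves {1, 5, 11}:
k:     0  1  2  3  4  5  6  7  8  9 10 11 12 13 14
g(k):  0  1  0  1  0  1  0  1  0  1  0  1  0  1  0
So g(14) = 0.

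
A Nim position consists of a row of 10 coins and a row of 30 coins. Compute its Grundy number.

20

Compute the nim-sum pairwise:
10 ⊕ 30 = 20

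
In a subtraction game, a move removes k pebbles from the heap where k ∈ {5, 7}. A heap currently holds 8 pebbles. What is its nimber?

1

Build the Grundy sequence with g(k) = mex{g(k−s) : s ∈ {5, 7}, s ≤ k}:
g(0) = mex{} = 0
g(1) = mex{} = 0
g(2) = mex{} = 0
g(3) = mex{} = 0
g(4) = mex{} = 0
g(5) = mex{0} = 1
g(6) = mex{0} = 1
g(7) = mex{0} = 1
g(8) = mex{0} = 1
So g(8) = 1.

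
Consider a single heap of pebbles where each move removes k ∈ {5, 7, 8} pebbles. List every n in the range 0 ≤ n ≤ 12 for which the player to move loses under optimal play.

Build the Grundy sequence with g(k) = mex{g(k−s) : s ∈ {5, 7, 8}, s ≤ k}:
k:     0  1  2  3  4  5  6  7  8  9 10 11 12
g(k):  0  0  0  0  0  1  1  1  1  1  2  2  2
The P-positions (g = 0) in 0..12 are 0, 1, 2, 3, 4.

0, 1, 2, 3, 4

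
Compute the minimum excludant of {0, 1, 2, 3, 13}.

4

The values 0, 1, 2, 3 are all present; 4 is the first non-negative integer missing from the set.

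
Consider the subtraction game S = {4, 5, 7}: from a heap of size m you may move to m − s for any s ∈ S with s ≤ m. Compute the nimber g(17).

1

Grundy values for subtraction set {4, 5, 7}:
k:     0  1  2  3  4  5  6  7  8  9 10 11 12 13 14 15 16 17
g(k):  0  0  0  0  1  1  1  1  2  2  2  0  0  0  0  1  1  1
So g(17) = 1.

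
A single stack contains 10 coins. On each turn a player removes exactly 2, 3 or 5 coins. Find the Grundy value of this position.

1

Compute g(0), g(1), … for moves {2, 3, 5}:
k:     0  1  2  3  4  5  6  7  8  9 10
g(k):  0  0  1  1  2  2  3  0  0  1  1
So g(10) = 1.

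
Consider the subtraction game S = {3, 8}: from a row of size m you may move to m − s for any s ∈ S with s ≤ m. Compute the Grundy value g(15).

1

Grundy values for subtraction set {3, 8}:
k:     0  1  2  3  4  5  6  7  8  9 10 11 12 13 14 15
g(k):  0  0  0  1  1  1  0  0  2  1  1  0  0  0  1  1
So g(15) = 1.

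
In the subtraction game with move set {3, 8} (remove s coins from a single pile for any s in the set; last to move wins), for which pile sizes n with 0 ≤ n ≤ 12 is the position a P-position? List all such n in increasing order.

0, 1, 2, 6, 7, 11, 12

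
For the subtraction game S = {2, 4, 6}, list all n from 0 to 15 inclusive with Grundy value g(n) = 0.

0, 1, 8, 9

Build the Grundy sequence with g(k) = mex{g(k−s) : s ∈ {2, 4, 6}, s ≤ k}:
k:     0  1  2  3  4  5  6  7  8  9 10 11 12 13 14 15
g(k):  0  0  1  1  2  2  3  3  0  0  1  1  2  2  3  3
The P-positions (g = 0) in 0..15 are 0, 1, 8, 9.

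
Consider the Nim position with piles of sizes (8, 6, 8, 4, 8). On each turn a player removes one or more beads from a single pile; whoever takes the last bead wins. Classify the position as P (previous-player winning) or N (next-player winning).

N-position

Nim-sum: 8 ^ 6 ^ 8 ^ 4 ^ 8 = 10.
The nim-sum is 10 ≠ 0, so this is an N-position: the player to move can win.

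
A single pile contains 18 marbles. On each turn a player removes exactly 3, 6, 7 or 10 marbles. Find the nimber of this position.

Compute g(0), g(1), … for moves {3, 6, 7, 10}:
k:     0  1  2  3  4  5  6  7  8  9 10 11 12 13 14 15 16 17 18
g(k):  0  0  0  1  1  1  2  2  2  3  3  3  4  0  0  0  1  1  1
So g(18) = 1.

1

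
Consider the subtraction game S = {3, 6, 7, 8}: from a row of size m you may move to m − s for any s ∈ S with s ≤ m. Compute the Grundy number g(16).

Grundy values for subtraction set {3, 6, 7, 8}:
k:     0  1  2  3  4  5  6  7  8  9 10 11 12 13 14 15 16
g(k):  0  0  0  1  1  1  2  2  2  3  3  0  0  0  1  1  1
So g(16) = 1.

1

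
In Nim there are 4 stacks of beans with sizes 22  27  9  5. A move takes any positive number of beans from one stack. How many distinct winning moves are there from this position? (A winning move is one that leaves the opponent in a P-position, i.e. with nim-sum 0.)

3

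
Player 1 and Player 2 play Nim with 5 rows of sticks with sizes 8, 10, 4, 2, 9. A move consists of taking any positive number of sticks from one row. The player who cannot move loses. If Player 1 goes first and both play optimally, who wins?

Nim-sum: 8 ^ 10 ^ 4 ^ 2 ^ 9 = 13.
The nim-sum is 13 ≠ 0, so this is an N-position: the player to move can win; Player 1 has a winning move.

Player 1 wins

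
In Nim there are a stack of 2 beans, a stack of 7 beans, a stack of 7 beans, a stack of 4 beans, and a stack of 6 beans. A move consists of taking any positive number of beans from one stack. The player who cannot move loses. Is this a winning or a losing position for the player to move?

In binary:
  010  (2)
  111  (7)
  111  (7)
  100  (4)
  110  (6)
  ---
  000  (0)
The nim-sum is 0, so this is a P-position: the player to move is in a losing position under optimal play.

Losing position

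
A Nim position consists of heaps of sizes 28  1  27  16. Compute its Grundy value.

22

Nim-sum: 28 XOR 1 XOR 27 XOR 16 = 22.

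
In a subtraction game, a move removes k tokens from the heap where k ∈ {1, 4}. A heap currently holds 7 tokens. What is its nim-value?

0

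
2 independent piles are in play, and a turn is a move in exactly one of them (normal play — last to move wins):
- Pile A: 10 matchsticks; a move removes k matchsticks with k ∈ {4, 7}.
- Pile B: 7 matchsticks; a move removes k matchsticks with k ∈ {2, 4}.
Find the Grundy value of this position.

2

Grundy values for pile A (subtraction set {4, 7}):
g(0) = mex{} = 0
g(1) = mex{} = 0
g(2) = mex{} = 0
g(3) = mex{} = 0
g(4) = mex{0} = 1
g(5) = mex{0} = 1
g(6) = mex{0} = 1
g(7) = mex{0} = 1
g(8) = mex{0,1} = 2
g(9) = mex{0,1} = 2
g(10) = mex{0,1} = 2
So g(10) = 2.
Build the Grundy sequence for pile B with g(k) = mex{g(k−s) : s ∈ {2, 4}, s ≤ k}:
k:     0  1  2  3  4  5  6  7
g(k):  0  0  1  1  2  2  0  0
So g(7) = 0.
By the Sprague-Grundy theorem, the Grundy value of a sum of independent games is the XOR of the component values.
Combined value = 2 XOR 0 = 2.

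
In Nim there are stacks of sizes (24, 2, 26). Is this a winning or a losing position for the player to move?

Losing position

Compute the nim-sum pairwise:
24 ^ 2 = 26
26 ^ 26 = 0
The nim-sum is 0, so this is a P-position: the player to move is in a losing position under optimal play.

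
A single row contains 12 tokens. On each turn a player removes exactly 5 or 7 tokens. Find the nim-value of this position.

0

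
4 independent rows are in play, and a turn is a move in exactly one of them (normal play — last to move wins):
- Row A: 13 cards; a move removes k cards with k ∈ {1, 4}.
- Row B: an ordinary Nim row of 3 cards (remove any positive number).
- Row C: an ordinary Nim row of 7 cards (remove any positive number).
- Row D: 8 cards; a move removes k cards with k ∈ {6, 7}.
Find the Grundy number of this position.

4

Grundy values for row A (subtraction set {1, 4}):
g(0) = mex{} = 0
g(1) = mex{0} = 1
g(2) = mex{1} = 0
g(3) = mex{0} = 1
g(4) = mex{0,1} = 2
g(5) = mex{1,2} = 0
g(6) = mex{0} = 1
g(7) = mex{1} = 0
g(8) = mex{0,2} = 1
g(9) = mex{0,1} = 2
g(10) = mex{1,2} = 0
g(11) = mex{0} = 1
g(12) = mex{1} = 0
g(13) = mex{0,2} = 1
So g(13) = 1.
Row B is a plain Nim row of size 3, so its Grundy value is 3.
Row C is a plain Nim row of size 7, so its Grundy value is 7.
Build the Grundy sequence for row D with g(k) = mex{g(k−s) : s ∈ {6, 7}, s ≤ k}:
g(0) = mex{} = 0
g(1) = mex{} = 0
g(2) = mex{} = 0
g(3) = mex{} = 0
g(4) = mex{} = 0
g(5) = mex{} = 0
g(6) = mex{0} = 1
g(7) = mex{0} = 1
g(8) = mex{0} = 1
So g(8) = 1.
The value of a disjunctive sum is the nim-sum of the parts.
Combined value = 1 ⊕ 3 ⊕ 7 ⊕ 1 = 4.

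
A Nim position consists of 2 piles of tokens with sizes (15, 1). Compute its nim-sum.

14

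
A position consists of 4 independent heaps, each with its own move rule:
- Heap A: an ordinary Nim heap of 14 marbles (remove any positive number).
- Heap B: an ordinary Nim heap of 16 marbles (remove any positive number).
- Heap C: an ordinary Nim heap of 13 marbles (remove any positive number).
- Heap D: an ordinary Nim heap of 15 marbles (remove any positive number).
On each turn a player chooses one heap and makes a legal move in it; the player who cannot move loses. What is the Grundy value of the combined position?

28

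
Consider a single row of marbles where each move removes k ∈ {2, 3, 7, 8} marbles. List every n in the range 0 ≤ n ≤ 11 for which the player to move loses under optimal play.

0, 1, 5, 6, 10, 11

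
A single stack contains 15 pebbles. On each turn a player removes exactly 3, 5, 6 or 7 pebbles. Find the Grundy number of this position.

1

Grundy values for subtraction set {3, 5, 6, 7}:
k:     0  1  2  3  4  5  6  7  8  9 10 11 12 13 14 15
g(k):  0  0  0  1  1  1  2  2  2  3  0  0  0  1  1  1
So g(15) = 1.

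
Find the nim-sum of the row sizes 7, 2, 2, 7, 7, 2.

5

In binary:
  111  (7)
  010  (2)
  010  (2)
  111  (7)
  111  (7)
  010  (2)
  ---
  101  (5)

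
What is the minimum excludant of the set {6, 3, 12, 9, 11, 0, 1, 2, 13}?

4

The values 0, 1, 2, 3 are all present; 4 is the first non-negative integer missing from the set.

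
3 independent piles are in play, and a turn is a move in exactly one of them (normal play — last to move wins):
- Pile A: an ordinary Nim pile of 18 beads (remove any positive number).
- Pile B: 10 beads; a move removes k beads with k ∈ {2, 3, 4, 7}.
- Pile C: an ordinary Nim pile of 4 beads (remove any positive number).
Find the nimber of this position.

20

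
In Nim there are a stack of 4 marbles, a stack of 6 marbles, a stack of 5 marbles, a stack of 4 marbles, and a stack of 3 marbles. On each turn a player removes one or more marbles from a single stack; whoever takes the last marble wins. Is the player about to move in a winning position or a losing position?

Losing position

Nim-sum: 4 ⊕ 6 ⊕ 5 ⊕ 4 ⊕ 3 = 0.
The nim-sum is 0, so this is a P-position: the player to move is in a losing position under optimal play.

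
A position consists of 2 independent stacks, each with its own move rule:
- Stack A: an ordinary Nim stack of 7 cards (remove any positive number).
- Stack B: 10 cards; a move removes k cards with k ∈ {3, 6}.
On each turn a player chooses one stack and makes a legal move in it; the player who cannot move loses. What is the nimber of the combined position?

7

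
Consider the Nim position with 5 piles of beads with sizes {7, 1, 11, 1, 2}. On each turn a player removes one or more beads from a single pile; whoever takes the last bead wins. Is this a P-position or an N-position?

N-position

Compute the nim-sum pairwise:
7 XOR 1 = 6
6 XOR 11 = 13
13 XOR 1 = 12
12 XOR 2 = 14
The nim-sum is 14 ≠ 0, so this is an N-position: the player to move can win.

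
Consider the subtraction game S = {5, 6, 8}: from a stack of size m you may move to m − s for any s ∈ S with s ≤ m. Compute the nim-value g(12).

Build the Grundy sequence with g(k) = mex{g(k−s) : s ∈ {5, 6, 8}, s ≤ k}:
g(0) = mex{} = 0
g(1) = mex{} = 0
g(2) = mex{} = 0
g(3) = mex{} = 0
g(4) = mex{} = 0
g(5) = mex{0} = 1
g(6) = mex{0} = 1
g(7) = mex{0} = 1
g(8) = mex{0} = 1
g(9) = mex{0} = 1
g(10) = mex{0,1} = 2
g(11) = mex{0,1} = 2
g(12) = mex{0,1} = 2
So g(12) = 2.

2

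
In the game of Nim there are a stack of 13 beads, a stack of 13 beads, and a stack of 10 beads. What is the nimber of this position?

10

Compute the nim-sum pairwise:
13 ^ 13 = 0
0 ^ 10 = 10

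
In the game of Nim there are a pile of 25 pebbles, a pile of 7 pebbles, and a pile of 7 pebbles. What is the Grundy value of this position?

25

In binary:
  11001  (25)
  00111  (7)
  00111  (7)
  -----
  11001  (25)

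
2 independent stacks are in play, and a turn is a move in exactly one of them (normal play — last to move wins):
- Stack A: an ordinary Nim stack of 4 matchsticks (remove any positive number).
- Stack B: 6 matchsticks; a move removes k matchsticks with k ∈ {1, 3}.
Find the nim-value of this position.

4

Stack A is a plain Nim stack of size 4, so its Grundy value is 4.
Build the Grundy sequence for stack B with g(k) = mex{g(k−s) : s ∈ {1, 3}, s ≤ k}:
g(0) = mex{} = 0
g(1) = mex{0} = 1
g(2) = mex{1} = 0
g(3) = mex{0} = 1
g(4) = mex{1} = 0
g(5) = mex{0} = 1
g(6) = mex{1} = 0
So g(6) = 0.
By the Sprague-Grundy theorem, the Grundy value of a sum of independent games is the XOR of the component values.
Combined value = 4 ⊕ 0 = 4.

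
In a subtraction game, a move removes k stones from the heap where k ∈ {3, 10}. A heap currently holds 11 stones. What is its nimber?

Grundy values for subtraction set {3, 10}:
g(0) = mex{} = 0
g(1) = mex{} = 0
g(2) = mex{} = 0
g(3) = mex{0} = 1
g(4) = mex{0} = 1
g(5) = mex{0} = 1
g(6) = mex{1} = 0
g(7) = mex{1} = 0
g(8) = mex{1} = 0
g(9) = mex{0} = 1
g(10) = mex{0} = 1
g(11) = mex{0} = 1
So g(11) = 1.

1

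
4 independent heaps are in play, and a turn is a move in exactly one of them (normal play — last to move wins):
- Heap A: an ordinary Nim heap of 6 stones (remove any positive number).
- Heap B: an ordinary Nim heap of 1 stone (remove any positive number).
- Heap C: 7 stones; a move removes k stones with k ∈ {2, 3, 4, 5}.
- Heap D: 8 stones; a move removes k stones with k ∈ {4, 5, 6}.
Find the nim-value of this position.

Heap A is a plain Nim heap of size 6, so its Grundy value is 6.
Heap B is a plain Nim heap of size 1, so its Grundy value is 1.
Grundy values for heap C (subtraction set {2, 3, 4, 5}):
g(0) = mex{} = 0
g(1) = mex{} = 0
g(2) = mex{0} = 1
g(3) = mex{0} = 1
g(4) = mex{0,1} = 2
g(5) = mex{0,1} = 2
g(6) = mex{0,1,2} = 3
g(7) = mex{1,2} = 0
So g(7) = 0.
Grundy values for heap D (subtraction set {4, 5, 6}):
g(0) = mex{} = 0
g(1) = mex{} = 0
g(2) = mex{} = 0
g(3) = mex{} = 0
g(4) = mex{0} = 1
g(5) = mex{0} = 1
g(6) = mex{0} = 1
g(7) = mex{0} = 1
g(8) = mex{0,1} = 2
So g(8) = 2.
By the Sprague-Grundy theorem, the Grundy value of a sum of independent games is the XOR of the component values.
Combined value = 6 ⊕ 1 ⊕ 0 ⊕ 2 = 5.

5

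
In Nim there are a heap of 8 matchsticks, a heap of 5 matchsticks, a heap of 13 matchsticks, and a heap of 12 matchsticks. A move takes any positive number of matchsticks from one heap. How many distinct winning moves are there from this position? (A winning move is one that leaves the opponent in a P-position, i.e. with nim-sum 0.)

3

Write each in binary and XOR column by column:
  1000  (8)
  0101  (5)
  1101  (13)
  1100  (12)
  ----
  1100  (12)
The overall nim-sum is X = 12. A heap of size p has a winning move iff p XOR X < p (reduce it to p XOR X).
  8: 8 XOR 12 = 4 < 8 — winning move (to 4).
  5: 5 XOR 12 = 9 ≥ 5 — no move.
  13: 13 XOR 12 = 1 < 13 — winning move (to 1).
  12: 12 XOR 12 = 0 < 12 — winning move (to 0).
That gives 3 winning moves.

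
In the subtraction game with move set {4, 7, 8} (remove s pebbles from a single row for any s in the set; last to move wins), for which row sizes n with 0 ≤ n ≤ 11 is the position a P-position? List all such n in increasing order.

0, 1, 2, 3

Compute g(0), g(1), … for moves {4, 7, 8}:
g(0) = mex{} = 0
g(1) = mex{} = 0
g(2) = mex{} = 0
g(3) = mex{} = 0
g(4) = mex{0} = 1
g(5) = mex{0} = 1
g(6) = mex{0} = 1
g(7) = mex{0} = 1
g(8) = mex{0,1} = 2
g(9) = mex{0,1} = 2
g(10) = mex{0,1} = 2
g(11) = mex{0,1} = 2
The P-positions (g = 0) in 0..11 are 0, 1, 2, 3.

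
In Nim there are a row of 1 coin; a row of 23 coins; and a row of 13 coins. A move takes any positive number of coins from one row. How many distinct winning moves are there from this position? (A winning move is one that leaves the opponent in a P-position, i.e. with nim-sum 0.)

Compute the nim-sum pairwise:
1 XOR 23 = 22
22 XOR 13 = 27
The overall nim-sum is X = 27. A row of size p has a winning move iff p XOR X < p (reduce it to p XOR X).
  1: 1 XOR 27 = 26 ≥ 1 — no move.
  23: 23 XOR 27 = 12 < 23 — winning move (to 12).
  13: 13 XOR 27 = 22 ≥ 13 — no move.
That gives 1 winning move.

1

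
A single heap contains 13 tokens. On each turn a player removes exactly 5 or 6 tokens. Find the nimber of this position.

0

Build the Grundy sequence with g(k) = mex{g(k−s) : s ∈ {5, 6}, s ≤ k}:
g(0) = mex{} = 0
g(1) = mex{} = 0
g(2) = mex{} = 0
g(3) = mex{} = 0
g(4) = mex{} = 0
g(5) = mex{0} = 1
g(6) = mex{0} = 1
g(7) = mex{0} = 1
g(8) = mex{0} = 1
g(9) = mex{0} = 1
g(10) = mex{0,1} = 2
g(11) = mex{1} = 0
g(12) = mex{1} = 0
g(13) = mex{1} = 0
So g(13) = 0.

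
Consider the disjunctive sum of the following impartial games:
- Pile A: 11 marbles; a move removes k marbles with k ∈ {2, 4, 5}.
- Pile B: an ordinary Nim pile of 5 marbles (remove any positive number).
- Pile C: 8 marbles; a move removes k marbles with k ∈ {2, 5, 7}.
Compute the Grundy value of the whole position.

5

Grundy values for pile A (subtraction set {2, 4, 5}):
g(0) = mex{} = 0
g(1) = mex{} = 0
g(2) = mex{0} = 1
g(3) = mex{0} = 1
g(4) = mex{0,1} = 2
g(5) = mex{0,1} = 2
g(6) = mex{0,1,2} = 3
g(7) = mex{1,2} = 0
g(8) = mex{1,2,3} = 0
g(9) = mex{0,2} = 1
g(10) = mex{0,2,3} = 1
g(11) = mex{0,1,3} = 2
So g(11) = 2.
Pile B is a plain Nim pile of size 5, so its Grundy value is 5.
For pile C, compute g(0), g(1), … with moves {2, 5, 7}:
k:     0  1  2  3  4  5  6  7  8
g(k):  0  0  1  1  0  2  1  3  2
So g(8) = 2.
By the Sprague-Grundy theorem, the Grundy value of a sum of independent games is the XOR of the component values.
Combined value = 2 ⊕ 5 ⊕ 2 = 5.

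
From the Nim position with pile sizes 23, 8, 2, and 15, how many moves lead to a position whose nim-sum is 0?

1

Compute the nim-sum pairwise:
23 ^ 8 = 31
31 ^ 2 = 29
29 ^ 15 = 18
The overall nim-sum is X = 18. A pile of size p has a winning move iff p XOR X < p (reduce it to p XOR X).
  23: 23 XOR 18 = 5 < 23 — winning move (to 5).
  8: 8 XOR 18 = 26 ≥ 8 — no move.
  2: 2 XOR 18 = 16 ≥ 2 — no move.
  15: 15 XOR 18 = 29 ≥ 15 — no move.
That gives 1 winning move.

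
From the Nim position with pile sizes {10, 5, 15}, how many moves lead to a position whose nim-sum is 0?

0

Compute the nim-sum pairwise:
10 XOR 5 = 15
15 XOR 15 = 0
The nim-sum is already 0, so every move leaves a nonzero nim-sum — there are no winning moves.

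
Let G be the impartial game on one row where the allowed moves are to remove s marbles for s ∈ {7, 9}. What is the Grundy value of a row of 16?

0

Grundy values for subtraction set {7, 9}:
k:     0  1  2  3  4  5  6  7  8  9 10 11 12 13 14 15 16
g(k):  0  0  0  0  0  0  0  1  1  1  1  1  1  1  2  2  0
So g(16) = 0.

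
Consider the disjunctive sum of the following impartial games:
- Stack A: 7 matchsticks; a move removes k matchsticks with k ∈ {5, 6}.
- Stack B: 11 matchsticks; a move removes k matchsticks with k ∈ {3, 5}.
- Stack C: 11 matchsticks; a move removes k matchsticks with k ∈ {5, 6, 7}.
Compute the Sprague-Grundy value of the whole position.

2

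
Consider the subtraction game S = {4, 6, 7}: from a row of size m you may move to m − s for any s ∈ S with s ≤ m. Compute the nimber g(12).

0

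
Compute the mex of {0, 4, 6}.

1

0 is in the set but 1 is not, so the mex is 1.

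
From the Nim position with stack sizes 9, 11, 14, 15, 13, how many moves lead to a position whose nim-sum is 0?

5

Write each in binary and XOR column by column:
  1001  (9)
  1011  (11)
  1110  (14)
  1111  (15)
  1101  (13)
  ----
  1110  (14)
The overall nim-sum is X = 14. A stack of size p has a winning move iff p XOR X < p (reduce it to p XOR X).
  9: 9 XOR 14 = 7 < 9 — winning move (to 7).
  11: 11 XOR 14 = 5 < 11 — winning move (to 5).
  14: 14 XOR 14 = 0 < 14 — winning move (to 0).
  15: 15 XOR 14 = 1 < 15 — winning move (to 1).
  13: 13 XOR 14 = 3 < 13 — winning move (to 3).
That gives 5 winning moves.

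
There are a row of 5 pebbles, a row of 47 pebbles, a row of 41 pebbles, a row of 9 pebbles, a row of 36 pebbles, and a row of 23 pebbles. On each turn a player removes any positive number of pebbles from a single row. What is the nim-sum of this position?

Compute the nim-sum pairwise:
5 XOR 47 = 42
42 XOR 41 = 3
3 XOR 9 = 10
10 XOR 36 = 46
46 XOR 23 = 57

57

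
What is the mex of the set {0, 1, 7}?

The values 0, 1 are all present; 2 is the first non-negative integer missing from the set.

2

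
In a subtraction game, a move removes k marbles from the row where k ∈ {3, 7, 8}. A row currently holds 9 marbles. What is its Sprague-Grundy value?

1

Build the Grundy sequence with g(k) = mex{g(k−s) : s ∈ {3, 7, 8}, s ≤ k}:
k:     0  1  2  3  4  5  6  7  8  9
g(k):  0  0  0  1  1  1  0  2  2  1
So g(9) = 1.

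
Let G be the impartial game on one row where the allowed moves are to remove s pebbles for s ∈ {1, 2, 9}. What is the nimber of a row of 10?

Compute g(0), g(1), … for moves {1, 2, 9}:
g(0) = mex{} = 0
g(1) = mex{0} = 1
g(2) = mex{0,1} = 2
g(3) = mex{1,2} = 0
g(4) = mex{0,2} = 1
g(5) = mex{0,1} = 2
g(6) = mex{1,2} = 0
g(7) = mex{0,2} = 1
g(8) = mex{0,1} = 2
g(9) = mex{0,1,2} = 3
g(10) = mex{1,2,3} = 0
So g(10) = 0.

0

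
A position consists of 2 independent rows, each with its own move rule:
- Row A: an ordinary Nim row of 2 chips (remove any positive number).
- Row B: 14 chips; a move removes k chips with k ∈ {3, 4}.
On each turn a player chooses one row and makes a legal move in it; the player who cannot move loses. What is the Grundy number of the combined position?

Row A is a plain Nim row of size 2, so its Grundy value is 2.
Grundy values for row B (subtraction set {3, 4}):
k:     0  1  2  3  4  5  6  7  8  9 10 11 12 13 14
g(k):  0  0  0  1  1  1  2  0  0  0  1  1  1  2  0
So g(14) = 0.
By the Sprague-Grundy theorem, the Grundy value of a sum of independent games is the XOR of the component values.
Combined value = 2 ⊕ 0 = 2.

2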